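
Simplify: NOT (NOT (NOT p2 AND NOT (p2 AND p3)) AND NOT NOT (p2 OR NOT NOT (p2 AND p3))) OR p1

NOT p2 OR p1

NOT (NOT (NOT p2 AND NOT (p2 AND p3)) AND NOT NOT (p2 OR NOT NOT (p2 AND p3))) OR p1
= NOT (NOT (NOT p2 AND NOT (p2 AND p3)) AND NOT NOT (p2 OR p2 AND p3)) OR p1   — double negation
= NOT (NOT (NOT p2 AND NOT (p2 AND p3)) AND (p2 OR p2 AND p3)) OR p1   — double negation
= NOT ((p2 OR p2 AND p3) AND (p2 OR p2 AND p3)) OR p1   — De Morgan
= NOT (p2 OR p2 AND p3) OR p1   — idempotence
= NOT p2 OR p1   — absorption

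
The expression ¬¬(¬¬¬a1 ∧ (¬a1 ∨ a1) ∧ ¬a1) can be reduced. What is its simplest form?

¬¬(¬¬¬a1 ∧ (¬a1 ∨ a1) ∧ ¬a1)
= ¬¬(¬¬¬a1 ∧ ¬a1)   — complement / identity
= ¬¬(¬a1 ∧ ¬a1)   — double negation
= ¬¬¬a1   — idempotence
= ¬a1   — double negation

¬a1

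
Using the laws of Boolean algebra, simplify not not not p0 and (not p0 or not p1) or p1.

not p0 or p1

not not not p0 and (not p0 or not p1) or p1
= not p0 and (not p0 or not p1) or p1
= not p0 or p1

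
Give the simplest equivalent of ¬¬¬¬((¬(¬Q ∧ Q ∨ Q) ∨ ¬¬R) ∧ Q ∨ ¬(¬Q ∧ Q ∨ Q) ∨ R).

¬Q ∨ R

¬¬¬¬((¬(¬Q ∧ Q ∨ Q) ∨ ¬¬R) ∧ Q ∨ ¬(¬Q ∧ Q ∨ Q) ∨ R)
= ¬¬¬¬((¬(¬Q ∧ Q ∨ Q) ∨ R) ∧ Q ∨ ¬(¬Q ∧ Q ∨ Q) ∨ R)   (double negation)
= ¬¬¬¬(¬(¬Q ∧ Q ∨ Q) ∨ R)   (absorption)
= ¬¬(¬(¬Q ∧ Q ∨ Q) ∨ R)   (double negation)
= ¬¬(¬Q ∨ R)   (complement / identity)
= ¬Q ∨ R   (double negation)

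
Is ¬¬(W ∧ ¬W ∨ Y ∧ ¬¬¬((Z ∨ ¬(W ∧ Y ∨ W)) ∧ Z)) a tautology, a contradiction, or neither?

¬¬(W ∧ ¬W ∨ Y ∧ ¬¬¬((Z ∨ ¬(W ∧ Y ∨ W)) ∧ Z))
= ¬¬(Y ∧ ¬¬¬((Z ∨ ¬(W ∧ Y ∨ W)) ∧ Z))   (complement / identity)
= ¬¬(Y ∧ ¬¬¬((Z ∨ ¬W) ∧ Z))   (absorption)
= ¬¬(Y ∧ ¬¬¬Z)   (absorption)
= ¬¬(Y ∧ ¬Z)   (double negation)
= Y ∧ ¬Z   (double negation)
This depends on Y, Z, so it is not a constant.

neither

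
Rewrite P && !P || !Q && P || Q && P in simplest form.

P

P && !P || !Q && P || Q && P
= P && !P || P   (distribution)
= P   (complement / identity)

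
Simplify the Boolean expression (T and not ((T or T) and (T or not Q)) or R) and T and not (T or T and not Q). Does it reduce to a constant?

False

(T and not ((T or T) and (T or not Q)) or R) and T and not (T or T and not Q)
= (T and not (T or T and not Q) or R) and T and not (T or T and not Q)   [distribution]
= T and not (T or T and not Q)   [absorption]
= T and not T   [absorption]
= False   [complement]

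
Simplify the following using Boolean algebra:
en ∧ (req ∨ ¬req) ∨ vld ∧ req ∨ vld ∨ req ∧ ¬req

en ∧ (req ∨ ¬req) ∨ vld ∧ req ∨ vld ∨ req ∧ ¬req
= en ∧ (req ∨ ¬req) ∨ vld ∨ req ∧ ¬req   [absorption]
= en ∨ vld ∨ req ∧ ¬req   [complement / identity]
= en ∨ vld   [complement / identity]

en ∨ vld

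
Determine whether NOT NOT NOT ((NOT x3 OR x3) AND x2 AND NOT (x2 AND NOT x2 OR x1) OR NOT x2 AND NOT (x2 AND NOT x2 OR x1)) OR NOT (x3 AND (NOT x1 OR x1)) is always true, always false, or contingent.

contingent

NOT NOT NOT ((NOT x3 OR x3) AND x2 AND NOT (x2 AND NOT x2 OR x1) OR NOT x2 AND NOT (x2 AND NOT x2 OR x1)) OR NOT (x3 AND (NOT x1 OR x1))
= NOT NOT NOT (x2 AND NOT (x2 AND NOT x2 OR x1) OR NOT x2 AND NOT (x2 AND NOT x2 OR x1)) OR NOT (x3 AND (NOT x1 OR x1))
= NOT NOT NOT (x2 AND NOT (x2 AND NOT x2 OR x1) OR NOT x2 AND NOT (x2 AND NOT x2 OR x1)) OR NOT x3
= NOT NOT NOT NOT (x2 AND NOT x2 OR x1) OR NOT x3
= NOT NOT (x2 AND NOT x2 OR x1) OR NOT x3
= x2 AND NOT x2 OR x1 OR NOT x3
= x1 OR NOT x3
This depends on x1, x3, so it is not a constant.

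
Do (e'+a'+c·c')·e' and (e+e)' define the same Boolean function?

Yes

E1: (e'+a'+c·c')·e'
    = (e'+a')·e'   — complement / identity
    = e'   — absorption
E2: (e+e)'
    = e'   — idempotence
Both reduce to e', so they are equivalent.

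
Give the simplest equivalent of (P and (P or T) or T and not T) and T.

(P and (P or T) or T and not T) and T
= (P or T and not T) and T   [absorption]
= P and T   [complement / identity]

P and T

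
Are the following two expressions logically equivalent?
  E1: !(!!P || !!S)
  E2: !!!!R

E1: !(!!P || !!S)
    = !P && !S   (De Morgan)
E2: !!!!R
    = !!R   (double negation)
    = R   (double negation)
These differ: at P=0, R=1, S=1, E1 = 0 but E2 = 1.

No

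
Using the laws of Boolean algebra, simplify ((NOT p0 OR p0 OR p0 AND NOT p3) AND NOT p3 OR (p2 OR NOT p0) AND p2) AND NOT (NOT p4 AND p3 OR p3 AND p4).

((NOT p0 OR p0 OR p0 AND NOT p3) AND NOT p3 OR (p2 OR NOT p0) AND p2) AND NOT (NOT p4 AND p3 OR p3 AND p4)
= ((NOT p0 OR p0) AND NOT p3 OR (p2 OR NOT p0) AND p2) AND NOT (NOT p4 AND p3 OR p3 AND p4)
= (NOT p3 OR (p2 OR NOT p0) AND p2) AND NOT (NOT p4 AND p3 OR p3 AND p4)
= (NOT p3 OR (p2 OR NOT p0) AND p2) AND NOT p3
= (NOT p3 OR p2) AND NOT p3
= NOT p3

NOT p3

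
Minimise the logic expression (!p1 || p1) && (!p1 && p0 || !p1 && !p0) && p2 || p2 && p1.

p2

(!p1 || p1) && (!p1 && p0 || !p1 && !p0) && p2 || p2 && p1
= (!p1 && p0 || !p1 && !p0) && p2 || p2 && p1
= !p1 && p2 || p2 && p1
= p2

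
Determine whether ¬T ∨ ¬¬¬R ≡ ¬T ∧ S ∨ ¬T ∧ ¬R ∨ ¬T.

E1: ¬T ∨ ¬¬¬R
    = ¬T ∨ ¬R   (double negation)
E2: ¬T ∧ S ∨ ¬T ∧ ¬R ∨ ¬T
    = ¬T ∧ S ∨ ¬T   (absorption)
    = ¬T   (absorption)
These differ: at R=0, S=0, T=1, E1 = 1 but E2 = 0.

No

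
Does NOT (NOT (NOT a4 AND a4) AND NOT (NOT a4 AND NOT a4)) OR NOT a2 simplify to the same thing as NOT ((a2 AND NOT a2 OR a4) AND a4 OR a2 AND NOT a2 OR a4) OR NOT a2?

E1: NOT (NOT (NOT a4 AND a4) AND NOT (NOT a4 AND NOT a4)) OR NOT a2
    = NOT a4 AND a4 OR NOT a4 AND NOT a4 OR NOT a2   [De Morgan]
    = NOT a4 OR NOT a2   [distribution]
E2: NOT ((a2 AND NOT a2 OR a4) AND a4 OR a2 AND NOT a2 OR a4) OR NOT a2
    = NOT (a2 AND NOT a2 OR a4) OR NOT a2   [absorption]
    = NOT a4 OR NOT a2   [complement / identity]
Both reduce to NOT a4 OR NOT a2, so they are equivalent.

Yes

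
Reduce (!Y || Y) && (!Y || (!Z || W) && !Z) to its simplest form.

!Y || !Z

(!Y || Y) && (!Y || (!Z || W) && !Z)
= !Y || (!Z || W) && !Z   [complement / identity]
= !Y || !Z   [absorption]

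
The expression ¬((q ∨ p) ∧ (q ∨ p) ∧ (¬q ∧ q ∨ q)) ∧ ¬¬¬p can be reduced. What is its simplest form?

¬((q ∨ p) ∧ (q ∨ p) ∧ (¬q ∧ q ∨ q)) ∧ ¬¬¬p
= ¬((q ∨ p) ∧ (q ∨ p) ∧ (¬q ∧ q ∨ q)) ∧ ¬p   (double negation)
= ¬((q ∨ p) ∧ (¬q ∧ q ∨ q)) ∧ ¬p   (idempotence)
= ¬((q ∨ p) ∧ q) ∧ ¬p   (complement / identity)
= ¬q ∧ ¬p   (absorption)

¬q ∧ ¬p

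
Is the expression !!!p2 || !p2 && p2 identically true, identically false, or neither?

!!!p2 || !p2 && p2
= !!!p2   — complement / identity
= !p2   — double negation
This depends on p2, so it is not a constant.

neither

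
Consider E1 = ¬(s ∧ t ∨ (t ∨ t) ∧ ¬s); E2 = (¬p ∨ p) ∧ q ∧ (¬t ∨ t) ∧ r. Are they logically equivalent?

E1: ¬(s ∧ t ∨ (t ∨ t) ∧ ¬s)
    = ¬(s ∧ t ∨ t ∧ ¬s)
    = ¬t
E2: (¬p ∨ p) ∧ q ∧ (¬t ∨ t) ∧ r
    = (¬p ∨ p) ∧ q ∧ r
    = q ∧ r
These differ: at p=0, q=0, r=0, s=0, t=0, E1 = 1 but E2 = 0.

No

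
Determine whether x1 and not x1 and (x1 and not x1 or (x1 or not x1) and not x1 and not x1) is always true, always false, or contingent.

x1 and not x1 and (x1 and not x1 or (x1 or not x1) and not x1 and not x1)
= x1 and not x1 and (x1 and not x1 or not x1 and not x1)   (complement / identity)
= x1 and not x1 and not x1   (distribution)
= x1 and not x1   (idempotence)
= False   (complement)

always false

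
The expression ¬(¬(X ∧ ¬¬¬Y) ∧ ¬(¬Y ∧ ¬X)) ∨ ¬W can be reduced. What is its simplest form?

¬Y ∨ ¬W

¬(¬(X ∧ ¬¬¬Y) ∧ ¬(¬Y ∧ ¬X)) ∨ ¬W
= ¬(¬(X ∧ ¬Y) ∧ ¬(¬Y ∧ ¬X)) ∨ ¬W   (double negation)
= X ∧ ¬Y ∨ ¬Y ∧ ¬X ∨ ¬W   (De Morgan)
= ¬Y ∨ ¬W   (distribution)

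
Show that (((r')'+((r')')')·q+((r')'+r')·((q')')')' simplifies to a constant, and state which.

0

(((r')'+((r')')')·q+((r')'+r')·((q')')')'
= (((r')'+r')·q+((r')'+r')·((q')')')'
= (((r')'+r')·q+((r')'+r')·q')'
= ((r')'+r')'
= r'·r
= 0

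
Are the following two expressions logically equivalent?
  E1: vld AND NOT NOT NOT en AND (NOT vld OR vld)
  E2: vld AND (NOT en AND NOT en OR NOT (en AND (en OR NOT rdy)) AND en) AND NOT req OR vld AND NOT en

Yes

E1: vld AND NOT NOT NOT en AND (NOT vld OR vld)
    = vld AND NOT NOT NOT en   — complement / identity
    = vld AND NOT en   — double negation
E2: vld AND (NOT en AND NOT en OR NOT (en AND (en OR NOT rdy)) AND en) AND NOT req OR vld AND NOT en
    = vld AND (NOT en AND NOT en OR NOT en AND en) AND NOT req OR vld AND NOT en   — absorption
    = vld AND NOT en AND NOT req OR vld AND NOT en   — distribution
    = vld AND NOT en   — absorption
Both reduce to vld AND NOT en, so they are equivalent.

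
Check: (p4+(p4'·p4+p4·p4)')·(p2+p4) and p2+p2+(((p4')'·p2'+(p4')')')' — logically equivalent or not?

Yes

E1: (p4+(p4'·p4+p4·p4)')·(p2+p4)
    = (p4+p4')·(p2+p4)   — distribution
    = p2+p4   — complement / identity
E2: p2+p2+(((p4')'·p2'+(p4')')')'
    = p2+p2+(((p4')')')'   — absorption
    = p2+(((p4')')')'   — idempotence
    = p2+(p4')'   — double negation
    = p2+p4   — double negation
Both reduce to p2+p4, so they are equivalent.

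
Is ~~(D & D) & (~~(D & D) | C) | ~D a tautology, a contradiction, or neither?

~~(D & D) & (~~(D & D) | C) | ~D
= ~~(D & D) | ~D   — absorption
= ~~D | ~D   — idempotence
= D | ~D   — double negation
= 1   — complement

tautology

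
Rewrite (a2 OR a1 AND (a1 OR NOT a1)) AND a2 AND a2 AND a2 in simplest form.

a2

(a2 OR a1 AND (a1 OR NOT a1)) AND a2 AND a2 AND a2
= (a2 OR a1 AND (a1 OR NOT a1)) AND a2 AND a2   — idempotence
= (a2 OR a1 AND (a1 OR NOT a1)) AND a2   — idempotence
= (a2 OR a1) AND a2   — complement / identity
= a2   — absorption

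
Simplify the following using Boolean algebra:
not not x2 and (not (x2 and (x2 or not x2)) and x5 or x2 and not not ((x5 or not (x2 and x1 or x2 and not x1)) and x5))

x2 and x5

not not x2 and (not (x2 and (x2 or not x2)) and x5 or x2 and not not ((x5 or not (x2 and x1 or x2 and not x1)) and x5))
= not not x2 and (not x2 and x5 or x2 and not not ((x5 or not (x2 and x1 or x2 and not x1)) and x5))   [complement / identity]
= x2 and (not x2 and x5 or x2 and not not ((x5 or not (x2 and x1 or x2 and not x1)) and x5))   [double negation]
= x2 and (not x2 and x5 or x2 and (x5 or not (x2 and x1 or x2 and not x1)) and x5)   [double negation]
= x2 and (not x2 and x5 or x2 and (x5 or not x2) and x5)   [distribution]
= x2 and (not x2 and x5 or x2 and x5)   [absorption]
= x2 and x5   [distribution]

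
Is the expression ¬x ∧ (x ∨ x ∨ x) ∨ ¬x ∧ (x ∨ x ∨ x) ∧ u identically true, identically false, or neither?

identically false

¬x ∧ (x ∨ x ∨ x) ∨ ¬x ∧ (x ∨ x ∨ x) ∧ u
= ¬x ∧ (x ∨ x ∨ x)
= ¬x ∧ (x ∨ x)
= ¬x ∧ x
= False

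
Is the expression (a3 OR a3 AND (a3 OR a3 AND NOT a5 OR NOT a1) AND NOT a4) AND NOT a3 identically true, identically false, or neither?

identically false

(a3 OR a3 AND (a3 OR a3 AND NOT a5 OR NOT a1) AND NOT a4) AND NOT a3
= (a3 OR a3 AND (a3 OR NOT a1) AND NOT a4) AND NOT a3   (absorption)
= (a3 OR a3 AND NOT a4) AND NOT a3   (absorption)
= a3 AND NOT a3   (absorption)
= FALSE   (complement)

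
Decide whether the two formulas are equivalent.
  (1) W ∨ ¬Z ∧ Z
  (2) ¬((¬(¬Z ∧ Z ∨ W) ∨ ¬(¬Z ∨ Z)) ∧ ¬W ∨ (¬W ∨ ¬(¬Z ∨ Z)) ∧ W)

E1: W ∨ ¬Z ∧ Z
    = W
E2: ¬((¬(¬Z ∧ Z ∨ W) ∨ ¬(¬Z ∨ Z)) ∧ ¬W ∨ (¬W ∨ ¬(¬Z ∨ Z)) ∧ W)
    = ¬((¬W ∨ ¬(¬Z ∨ Z)) ∧ ¬W ∨ (¬W ∨ ¬(¬Z ∨ Z)) ∧ W)
    = ¬(¬W ∨ ¬(¬Z ∨ Z))
    = W ∧ (¬Z ∨ Z)
    = W
Both reduce to W, so they are equivalent.

Yes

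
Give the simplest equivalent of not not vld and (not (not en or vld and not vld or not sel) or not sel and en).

not not vld and (not (not en or vld and not vld or not sel) or not sel and en)
= not not vld and (not (not en or not sel) or not sel and en)
= vld and (not (not en or not sel) or not sel and en)
= vld and (en and sel or not sel and en)
= vld and en

vld and en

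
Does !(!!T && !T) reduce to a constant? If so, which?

yes, True

!(!!T && !T)
= !T || T
= true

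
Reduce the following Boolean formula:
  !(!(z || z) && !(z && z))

z

!(!(z || z) && !(z && z))
= !(!z && !(z && z))
= !(!z && !z)
= z || z
= z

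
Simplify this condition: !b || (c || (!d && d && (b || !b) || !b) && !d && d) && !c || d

!b || (c || (!d && d && (b || !b) || !b) && !d && d) && !c || d
= !b || (c || (!d && d || !b) && !d && d) && !c || d   — complement / identity
= !b || (c || !d && d) && !c || d   — absorption
= !b || c && !c || d   — complement / identity
= !b || d   — complement / identity

!b || d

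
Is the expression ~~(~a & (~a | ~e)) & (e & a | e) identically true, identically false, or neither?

~~(~a & (~a | ~e)) & (e & a | e)
= ~~~a & (e & a | e)   — absorption
= ~~~a & e   — absorption
= ~a & e   — double negation
This depends on a, e, so it is not a constant.

neither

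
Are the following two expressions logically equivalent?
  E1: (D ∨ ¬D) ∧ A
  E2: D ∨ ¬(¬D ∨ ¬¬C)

No

E1: (D ∨ ¬D) ∧ A
    = A   [complement / identity]
E2: D ∨ ¬(¬D ∨ ¬¬C)
    = D ∨ D ∧ ¬C   [De Morgan]
    = D   [absorption]
These differ: at A=1, C=0, D=0, E1 = 1 but E2 = 0.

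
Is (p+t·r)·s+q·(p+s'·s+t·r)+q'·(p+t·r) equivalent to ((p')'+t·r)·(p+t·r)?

E1: (p+t·r)·s+q·(p+s'·s+t·r)+q'·(p+t·r)
    = (p+t·r)·s+q·(p+t·r)+q'·(p+t·r)   [complement / identity]
    = (p+t·r)·s+p+t·r   [distribution]
    = p+t·r   [absorption]
E2: ((p')'+t·r)·(p+t·r)
    = (p+t·r)·(p+t·r)   [double negation]
    = p+t·r   [idempotence]
Both reduce to p+t·r, so they are equivalent.

Yes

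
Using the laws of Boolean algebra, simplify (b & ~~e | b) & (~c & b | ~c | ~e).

b & (~c | ~e)

(b & ~~e | b) & (~c & b | ~c | ~e)
= (b & ~~e | b) & (~c | ~e)   (absorption)
= (b & e | b) & (~c | ~e)   (double negation)
= b & (~c | ~e)   (absorption)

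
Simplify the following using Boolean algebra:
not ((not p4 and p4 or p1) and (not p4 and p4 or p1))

not ((not p4 and p4 or p1) and (not p4 and p4 or p1))
= not (not p4 and p4 or p1)   (idempotence)
= not p1   (complement / identity)

not p1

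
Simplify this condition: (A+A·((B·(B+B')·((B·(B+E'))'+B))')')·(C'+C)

(A+A·((B·(B+B')·((B·(B+E'))'+B))')')·(C'+C)
= (A+A·((B·(B+B')·(B'+B))')')·(C'+C)
= A+A·((B·(B+B')·(B'+B))')'
= A+A·((B·(B+B'))')'
= A+A·B·(B+B')
= A+A·B
= A

A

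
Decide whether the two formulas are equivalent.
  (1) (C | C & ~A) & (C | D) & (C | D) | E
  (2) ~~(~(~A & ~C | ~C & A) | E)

E1: (C | C & ~A) & (C | D) & (C | D) | E
    = C & (C | D) & (C | D) | E   (absorption)
    = C & (C | D) | E   (idempotence)
    = C | E   (absorption)
E2: ~~(~(~A & ~C | ~C & A) | E)
    = ~~(~~C | E)   (distribution)
    = ~~C | E   (double negation)
    = C | E   (double negation)
Both reduce to C | E, so they are equivalent.

Yes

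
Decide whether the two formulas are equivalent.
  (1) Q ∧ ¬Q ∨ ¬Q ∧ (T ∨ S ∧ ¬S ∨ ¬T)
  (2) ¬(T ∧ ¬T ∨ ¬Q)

E1: Q ∧ ¬Q ∨ ¬Q ∧ (T ∨ S ∧ ¬S ∨ ¬T)
    = Q ∧ ¬Q ∨ ¬Q ∧ (T ∨ ¬T)   (complement / identity)
    = ¬Q ∧ (T ∨ ¬T)   (complement / identity)
    = ¬Q   (complement / identity)
E2: ¬(T ∧ ¬T ∨ ¬Q)
    = ¬¬Q   (complement / identity)
    = Q   (double negation)
These differ: at Q=0, S=0, T=0, E1 = 1 but E2 = 0.

No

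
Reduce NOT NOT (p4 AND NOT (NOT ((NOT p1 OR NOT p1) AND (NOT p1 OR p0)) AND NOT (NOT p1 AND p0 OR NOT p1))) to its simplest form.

NOT NOT (p4 AND NOT (NOT ((NOT p1 OR NOT p1) AND (NOT p1 OR p0)) AND NOT (NOT p1 AND p0 OR NOT p1)))
= NOT NOT (p4 AND NOT (NOT (NOT p1 AND p0 OR NOT p1) AND NOT (NOT p1 AND p0 OR NOT p1)))   (distribution)
= NOT NOT (p4 AND NOT NOT (NOT p1 AND p0 OR NOT p1))   (idempotence)
= NOT NOT (p4 AND NOT NOT NOT p1)   (absorption)
= p4 AND NOT NOT NOT p1   (double negation)
= p4 AND NOT p1   (double negation)

p4 AND NOT p1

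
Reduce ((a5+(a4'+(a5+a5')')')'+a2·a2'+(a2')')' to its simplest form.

((a5+(a4'+(a5+a5')')')'+a2·a2'+(a2')')'
= ((a5+a4·(a5+a5'))'+a2·a2'+(a2')')'
= ((a5+a4·(a5+a5'))'+(a2')')'
= ((a5+a4)'+(a2')')'
= (a5+a4)·a2'

(a5+a4)·a2'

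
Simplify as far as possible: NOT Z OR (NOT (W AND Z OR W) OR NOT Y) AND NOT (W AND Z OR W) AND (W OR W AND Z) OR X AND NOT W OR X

NOT Z OR X

NOT Z OR (NOT (W AND Z OR W) OR NOT Y) AND NOT (W AND Z OR W) AND (W OR W AND Z) OR X AND NOT W OR X
= NOT Z OR NOT (W AND Z OR W) AND (W OR W AND Z) OR X AND NOT W OR X   — absorption
= NOT Z OR NOT (W AND Z OR W) AND (W OR W AND Z) OR X   — absorption
= NOT Z OR NOT (W AND Z OR W) AND W OR X   — absorption
= NOT Z OR NOT W AND W OR X   — absorption
= NOT Z OR X   — complement / identity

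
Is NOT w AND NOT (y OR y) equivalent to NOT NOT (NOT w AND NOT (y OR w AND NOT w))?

Yes

E1: NOT w AND NOT (y OR y)
    = NOT w AND NOT y   [idempotence]
E2: NOT NOT (NOT w AND NOT (y OR w AND NOT w))
    = NOT NOT (NOT w AND NOT y)   [complement / identity]
    = NOT w AND NOT y   [double negation]
Both reduce to NOT w AND NOT y, so they are equivalent.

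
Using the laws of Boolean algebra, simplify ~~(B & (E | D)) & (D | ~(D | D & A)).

~~(B & (E | D)) & (D | ~(D | D & A))
= ~~(B & (E | D)) & (D | ~D)   (absorption)
= ~~(B & (E | D))   (complement / identity)
= B & (E | D)   (double negation)

B & (E | D)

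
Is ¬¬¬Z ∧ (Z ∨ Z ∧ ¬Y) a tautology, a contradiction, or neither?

¬¬¬Z ∧ (Z ∨ Z ∧ ¬Y)
= ¬¬¬Z ∧ Z   — absorption
= ¬Z ∧ Z   — double negation
= False   — complement

contradiction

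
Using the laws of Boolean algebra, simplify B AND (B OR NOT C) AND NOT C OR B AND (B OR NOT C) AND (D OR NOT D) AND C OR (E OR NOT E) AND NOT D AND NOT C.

B OR NOT D AND NOT C

B AND (B OR NOT C) AND NOT C OR B AND (B OR NOT C) AND (D OR NOT D) AND C OR (E OR NOT E) AND NOT D AND NOT C
= B AND (B OR NOT C) AND NOT C OR B AND (B OR NOT C) AND C OR (E OR NOT E) AND NOT D AND NOT C   — complement / identity
= B AND (B OR NOT C) AND NOT C OR B AND (B OR NOT C) AND C OR NOT D AND NOT C   — complement / identity
= B AND (B OR NOT C) OR NOT D AND NOT C   — distribution
= B OR NOT D AND NOT C   — absorption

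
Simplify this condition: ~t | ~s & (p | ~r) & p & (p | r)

~t | ~s & p

~t | ~s & (p | ~r) & p & (p | r)
= ~t | ~s & p & (p | r)   (absorption)
= ~t | ~s & p   (absorption)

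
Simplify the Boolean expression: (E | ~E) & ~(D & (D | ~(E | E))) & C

~D & C

(E | ~E) & ~(D & (D | ~(E | E))) & C
= ~(D & (D | ~(E | E))) & C
= ~(D & (D | ~E)) & C
= ~D & C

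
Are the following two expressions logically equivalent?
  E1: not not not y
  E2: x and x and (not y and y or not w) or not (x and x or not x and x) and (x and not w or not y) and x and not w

No

E1: not not not y
    = not y   — double negation
E2: x and x and (not y and y or not w) or not (x and x or not x and x) and (x and not w or not y) and x and not w
    = x and x and (not y and y or not w) or not (x and x or not x and x) and x and not w   — absorption
    = x and x and not w or not (x and x or not x and x) and x and not w   — complement / identity
    = x and x and not w or not x and x and not w   — distribution
    = x and not w   — distribution
These differ: at w=0, x=0, y=0, E1 = 1 but E2 = 0.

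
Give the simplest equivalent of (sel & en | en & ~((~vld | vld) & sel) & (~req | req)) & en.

en

(sel & en | en & ~((~vld | vld) & sel) & (~req | req)) & en
= (sel & en | en & ~((~vld | vld) & sel)) & en   — complement / identity
= (sel & en | en & ~sel) & en   — complement / identity
= en & en   — distribution
= en   — idempotence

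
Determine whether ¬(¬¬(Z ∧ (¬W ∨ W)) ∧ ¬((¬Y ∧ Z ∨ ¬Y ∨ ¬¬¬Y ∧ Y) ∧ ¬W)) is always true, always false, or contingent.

¬(¬¬(Z ∧ (¬W ∨ W)) ∧ ¬((¬Y ∧ Z ∨ ¬Y ∨ ¬¬¬Y ∧ Y) ∧ ¬W))
= ¬(¬¬Z ∧ ¬((¬Y ∧ Z ∨ ¬Y ∨ ¬¬¬Y ∧ Y) ∧ ¬W))   (complement / identity)
= ¬(¬¬Z ∧ ¬((¬Y ∧ Z ∨ ¬Y ∨ ¬Y ∧ Y) ∧ ¬W))   (double negation)
= ¬(¬¬Z ∧ ¬((¬Y ∨ ¬Y ∧ Y) ∧ ¬W))   (absorption)
= ¬(¬¬Z ∧ ¬(¬Y ∧ ¬W))   (complement / identity)
= ¬Z ∨ ¬Y ∧ ¬W   (De Morgan)
This depends on W, Y, Z, so it is not a constant.

contingent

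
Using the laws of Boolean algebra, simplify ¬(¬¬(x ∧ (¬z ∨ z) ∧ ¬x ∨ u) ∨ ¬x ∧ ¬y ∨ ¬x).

¬u ∧ x

¬(¬¬(x ∧ (¬z ∨ z) ∧ ¬x ∨ u) ∨ ¬x ∧ ¬y ∨ ¬x)
= ¬(¬¬(x ∧ (¬z ∨ z) ∧ ¬x ∨ u) ∨ ¬x)   — absorption
= ¬(¬¬(x ∧ ¬x ∨ u) ∨ ¬x)   — complement / identity
= ¬(¬¬u ∨ ¬x)   — complement / identity
= ¬u ∧ x   — De Morgan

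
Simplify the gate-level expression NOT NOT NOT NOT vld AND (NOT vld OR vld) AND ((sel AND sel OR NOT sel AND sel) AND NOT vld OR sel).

vld AND sel

NOT NOT NOT NOT vld AND (NOT vld OR vld) AND ((sel AND sel OR NOT sel AND sel) AND NOT vld OR sel)
= NOT NOT NOT NOT vld AND (NOT vld OR vld) AND (sel AND NOT vld OR sel)
= NOT NOT NOT NOT vld AND (sel AND NOT vld OR sel)
= NOT NOT NOT NOT vld AND sel
= NOT NOT vld AND sel
= vld AND sel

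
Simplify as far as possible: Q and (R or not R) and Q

Q

Q and (R or not R) and Q
= Q and Q   [complement / identity]
= Q   [idempotence]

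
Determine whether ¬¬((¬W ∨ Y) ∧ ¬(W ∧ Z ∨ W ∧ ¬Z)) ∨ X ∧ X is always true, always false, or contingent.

contingent

¬¬((¬W ∨ Y) ∧ ¬(W ∧ Z ∨ W ∧ ¬Z)) ∨ X ∧ X
= ¬¬((¬W ∨ Y) ∧ ¬W) ∨ X ∧ X   — distribution
= ¬¬((¬W ∨ Y) ∧ ¬W) ∨ X   — idempotence
= ¬¬¬W ∨ X   — absorption
= ¬W ∨ X   — double negation
This depends on W, X, so it is not a constant.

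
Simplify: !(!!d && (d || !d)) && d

!(!!d && (d || !d)) && d
= !!!d && d
= !d && d
= false

false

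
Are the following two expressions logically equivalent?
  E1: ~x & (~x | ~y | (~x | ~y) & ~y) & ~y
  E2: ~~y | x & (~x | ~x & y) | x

No

E1: ~x & (~x | ~y | (~x | ~y) & ~y) & ~y
    = ~x & (~x | ~y) & ~y   (absorption)
    = ~x & ~y   (absorption)
E2: ~~y | x & (~x | ~x & y) | x
    = y | x & (~x | ~x & y) | x   (double negation)
    = y | x & ~x | x   (absorption)
    = y | x   (complement / identity)
These differ: at x=1, y=1, E1 = 0 but E2 = 1.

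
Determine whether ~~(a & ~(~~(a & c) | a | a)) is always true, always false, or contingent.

~~(a & ~(~~(a & c) | a | a))
= a & ~(~~(a & c) | a | a)   [double negation]
= a & ~(a & c | a | a)   [double negation]
= a & ~(a | a)   [absorption]
= a & ~a   [idempotence]
= 0   [complement]

always false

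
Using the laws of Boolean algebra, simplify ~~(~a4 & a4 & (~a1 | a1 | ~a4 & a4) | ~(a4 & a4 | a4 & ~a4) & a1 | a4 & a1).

~~(~a4 & a4 & (~a1 | a1 | ~a4 & a4) | ~(a4 & a4 | a4 & ~a4) & a1 | a4 & a1)
= ~~(~a4 & a4 & (~a1 | a1) | ~(a4 & a4 | a4 & ~a4) & a1 | a4 & a1)
= ~~(~a4 & a4 & (~a1 | a1) | ~a4 & a1 | a4 & a1)
= ~~(~a4 & a4 | ~a4 & a1 | a4 & a1)
= ~~(~a4 & a1 | a4 & a1)
= ~~a1
= a1

a1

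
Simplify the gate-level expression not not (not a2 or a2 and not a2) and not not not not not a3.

not a2 and not a3

not not (not a2 or a2 and not a2) and not not not not not a3
= not not not a2 and not not not not not a3   [complement / identity]
= not not not a2 and not not not a3   [double negation]
= not not not a2 and not a3   [double negation]
= not a2 and not a3   [double negation]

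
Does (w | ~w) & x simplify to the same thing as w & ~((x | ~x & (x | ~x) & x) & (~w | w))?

No

E1: (w | ~w) & x
    = x
E2: w & ~((x | ~x & (x | ~x) & x) & (~w | w))
    = w & ~(x | ~x & (x | ~x) & x)
    = w & ~(x | ~x & x)
    = w & ~x
These differ: at w=1, x=0, E1 = 0 but E2 = 1.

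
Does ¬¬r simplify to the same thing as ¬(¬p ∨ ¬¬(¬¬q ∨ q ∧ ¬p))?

E1: ¬¬r
    = r   — double negation
E2: ¬(¬p ∨ ¬¬(¬¬q ∨ q ∧ ¬p))
    = p ∧ ¬(¬¬q ∨ q ∧ ¬p)   — De Morgan
    = p ∧ ¬(q ∨ q ∧ ¬p)   — double negation
    = p ∧ ¬q   — absorption
These differ: at p=0, q=0, r=1, E1 = 1 but E2 = 0.

No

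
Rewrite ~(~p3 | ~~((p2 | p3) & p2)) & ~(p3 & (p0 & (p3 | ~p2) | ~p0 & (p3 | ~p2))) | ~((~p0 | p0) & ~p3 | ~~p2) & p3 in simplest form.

~(~p3 | ~~((p2 | p3) & p2)) & ~(p3 & (p0 & (p3 | ~p2) | ~p0 & (p3 | ~p2))) | ~((~p0 | p0) & ~p3 | ~~p2) & p3
= ~(~p3 | ~~p2) & ~(p3 & (p0 & (p3 | ~p2) | ~p0 & (p3 | ~p2))) | ~((~p0 | p0) & ~p3 | ~~p2) & p3
= ~(~p3 | ~~p2) & ~(p3 & (p3 | ~p2)) | ~((~p0 | p0) & ~p3 | ~~p2) & p3
= ~(~p3 | ~~p2) & ~p3 | ~((~p0 | p0) & ~p3 | ~~p2) & p3
= ~(~p3 | ~~p2) & ~p3 | ~(~p3 | ~~p2) & p3
= ~(~p3 | ~~p2)
= p3 & ~p2

p3 & ~p2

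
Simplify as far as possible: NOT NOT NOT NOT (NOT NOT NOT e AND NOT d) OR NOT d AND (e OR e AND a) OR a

NOT NOT NOT NOT (NOT NOT NOT e AND NOT d) OR NOT d AND (e OR e AND a) OR a
= NOT NOT (NOT NOT NOT e AND NOT d) OR NOT d AND (e OR e AND a) OR a
= NOT NOT (NOT e AND NOT d) OR NOT d AND (e OR e AND a) OR a
= NOT e AND NOT d OR NOT d AND (e OR e AND a) OR a
= NOT e AND NOT d OR NOT d AND e OR a
= NOT d OR a

NOT d OR a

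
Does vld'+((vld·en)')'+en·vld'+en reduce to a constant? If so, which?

vld'+((vld·en)')'+en·vld'+en
= vld'+vld·en+en·vld'+en   (double negation)
= vld'+en+en   (distribution)
= vld'+en   (idempotence)
This depends on en, vld, so it is not a constant.

no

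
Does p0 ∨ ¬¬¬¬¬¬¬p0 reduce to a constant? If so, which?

p0 ∨ ¬¬¬¬¬¬¬p0
= p0 ∨ ¬¬¬¬¬p0   [double negation]
= p0 ∨ ¬¬¬p0   [double negation]
= p0 ∨ ¬p0   [double negation]
= True   [complement]

yes, True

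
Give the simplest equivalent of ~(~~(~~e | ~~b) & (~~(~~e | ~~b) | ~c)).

~e & ~b

~(~~(~~e | ~~b) & (~~(~~e | ~~b) | ~c))
= ~~~(~~e | ~~b)   [absorption]
= ~~(~e & ~b)   [De Morgan]
= ~e & ~b   [double negation]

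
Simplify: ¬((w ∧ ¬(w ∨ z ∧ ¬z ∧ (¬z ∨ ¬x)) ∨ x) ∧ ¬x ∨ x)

¬x

¬((w ∧ ¬(w ∨ z ∧ ¬z ∧ (¬z ∨ ¬x)) ∨ x) ∧ ¬x ∨ x)
= ¬((w ∧ ¬(w ∨ z ∧ ¬z) ∨ x) ∧ ¬x ∨ x)   — absorption
= ¬((w ∧ ¬w ∨ x) ∧ ¬x ∨ x)   — complement / identity
= ¬(x ∧ ¬x ∨ x)   — complement / identity
= ¬x   — complement / identity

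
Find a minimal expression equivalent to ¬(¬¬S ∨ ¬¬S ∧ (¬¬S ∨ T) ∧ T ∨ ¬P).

¬S ∧ P

¬(¬¬S ∨ ¬¬S ∧ (¬¬S ∨ T) ∧ T ∨ ¬P)
= ¬(¬¬S ∨ ¬¬S ∧ T ∨ ¬P)   — absorption
= ¬(¬¬S ∨ ¬P)   — absorption
= ¬S ∧ P   — De Morgan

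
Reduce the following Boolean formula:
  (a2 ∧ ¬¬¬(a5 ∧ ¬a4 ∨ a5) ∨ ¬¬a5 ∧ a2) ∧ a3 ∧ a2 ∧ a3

(a2 ∧ ¬¬¬(a5 ∧ ¬a4 ∨ a5) ∨ ¬¬a5 ∧ a2) ∧ a3 ∧ a2 ∧ a3
= (a2 ∧ ¬¬¬(a5 ∧ ¬a4 ∨ a5) ∨ a5 ∧ a2) ∧ a3 ∧ a2 ∧ a3   (double negation)
= (a2 ∧ ¬(a5 ∧ ¬a4 ∨ a5) ∨ a5 ∧ a2) ∧ a3 ∧ a2 ∧ a3   (double negation)
= (a2 ∧ ¬a5 ∨ a5 ∧ a2) ∧ a3 ∧ a2 ∧ a3   (absorption)
= a2 ∧ a3 ∧ a2 ∧ a3   (distribution)
= a2 ∧ a3   (idempotence)

a2 ∧ a3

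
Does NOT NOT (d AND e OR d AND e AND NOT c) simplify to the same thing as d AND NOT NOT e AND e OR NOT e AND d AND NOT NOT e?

Yes

E1: NOT NOT (d AND e OR d AND e AND NOT c)
    = NOT NOT (d AND e)   [absorption]
    = d AND e   [double negation]
E2: d AND NOT NOT e AND e OR NOT e AND d AND NOT NOT e
    = d AND NOT NOT e   [distribution]
    = d AND e   [double negation]
Both reduce to d AND e, so they are equivalent.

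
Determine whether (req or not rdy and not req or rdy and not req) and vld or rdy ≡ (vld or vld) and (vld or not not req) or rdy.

Yes

E1: (req or not rdy and not req or rdy and not req) and vld or rdy
    = (req or not req) and vld or rdy
    = vld or rdy
E2: (vld or vld) and (vld or not not req) or rdy
    = (vld or vld) and (vld or req) or rdy
    = vld and req or vld or rdy
    = vld or rdy
Both reduce to vld or rdy, so they are equivalent.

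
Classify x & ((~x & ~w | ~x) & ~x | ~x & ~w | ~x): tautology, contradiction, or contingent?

contradiction

x & ((~x & ~w | ~x) & ~x | ~x & ~w | ~x)
= x & (~x & ~w | ~x)
= x & ~x
= 0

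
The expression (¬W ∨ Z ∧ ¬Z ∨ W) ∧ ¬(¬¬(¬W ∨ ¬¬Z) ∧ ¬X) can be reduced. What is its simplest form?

W ∧ ¬Z ∨ X

(¬W ∨ Z ∧ ¬Z ∨ W) ∧ ¬(¬¬(¬W ∨ ¬¬Z) ∧ ¬X)
= (¬W ∨ W) ∧ ¬(¬¬(¬W ∨ ¬¬Z) ∧ ¬X)   (complement / identity)
= (¬W ∨ W) ∧ ¬(¬(W ∧ ¬Z) ∧ ¬X)   (De Morgan)
= ¬(¬(W ∧ ¬Z) ∧ ¬X)   (complement / identity)
= W ∧ ¬Z ∨ X   (De Morgan)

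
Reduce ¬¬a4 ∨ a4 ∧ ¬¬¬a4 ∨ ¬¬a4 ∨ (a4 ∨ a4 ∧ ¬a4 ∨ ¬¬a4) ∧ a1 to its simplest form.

a4

¬¬a4 ∨ a4 ∧ ¬¬¬a4 ∨ ¬¬a4 ∨ (a4 ∨ a4 ∧ ¬a4 ∨ ¬¬a4) ∧ a1
= a4 ∨ a4 ∧ ¬¬¬a4 ∨ ¬¬a4 ∨ (a4 ∨ a4 ∧ ¬a4 ∨ ¬¬a4) ∧ a1
= a4 ∨ a4 ∧ ¬a4 ∨ ¬¬a4 ∨ (a4 ∨ a4 ∧ ¬a4 ∨ ¬¬a4) ∧ a1
= a4 ∨ a4 ∧ ¬a4 ∨ ¬¬a4
= a4 ∨ ¬¬a4
= a4 ∨ a4
= a4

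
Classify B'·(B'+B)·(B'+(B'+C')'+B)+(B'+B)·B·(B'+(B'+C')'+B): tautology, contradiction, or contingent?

tautology

B'·(B'+B)·(B'+(B'+C')'+B)+(B'+B)·B·(B'+(B'+C')'+B)
= (B'·(B'+B)+(B'+B)·B)·(B'+(B'+C')'+B)
= (B'+B)·(B'+(B'+C')'+B)
= (B'+B)·(B'+B·C+B)
= (B'+B)·(B'+B)
= B'+B
= 1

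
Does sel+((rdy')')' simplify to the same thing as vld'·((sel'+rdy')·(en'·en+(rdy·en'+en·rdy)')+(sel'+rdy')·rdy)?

No

E1: sel+((rdy')')'
    = sel+rdy'   — double negation
E2: vld'·((sel'+rdy')·(en'·en+(rdy·en'+en·rdy)')+(sel'+rdy')·rdy)
    = vld'·((sel'+rdy')·(rdy·en'+en·rdy)'+(sel'+rdy')·rdy)   — complement / identity
    = vld'·((sel'+rdy')·rdy'+(sel'+rdy')·rdy)   — distribution
    = vld'·(sel'+rdy')   — distribution
These differ: at en=0, rdy=1, sel=1, vld=1, E1 = 1 but E2 = 0.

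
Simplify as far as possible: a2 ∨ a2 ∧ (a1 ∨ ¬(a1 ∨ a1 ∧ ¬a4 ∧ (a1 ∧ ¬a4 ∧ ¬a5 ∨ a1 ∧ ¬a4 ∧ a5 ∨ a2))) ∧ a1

a2

a2 ∨ a2 ∧ (a1 ∨ ¬(a1 ∨ a1 ∧ ¬a4 ∧ (a1 ∧ ¬a4 ∧ ¬a5 ∨ a1 ∧ ¬a4 ∧ a5 ∨ a2))) ∧ a1
= a2 ∨ a2 ∧ (a1 ∨ ¬(a1 ∨ a1 ∧ ¬a4 ∧ (a1 ∧ ¬a4 ∨ a2))) ∧ a1   [distribution]
= a2 ∨ a2 ∧ (a1 ∨ ¬(a1 ∨ a1 ∧ ¬a4)) ∧ a1   [absorption]
= a2 ∨ a2 ∧ (a1 ∨ ¬a1) ∧ a1   [absorption]
= a2 ∨ a2 ∧ a1   [complement / identity]
= a2   [absorption]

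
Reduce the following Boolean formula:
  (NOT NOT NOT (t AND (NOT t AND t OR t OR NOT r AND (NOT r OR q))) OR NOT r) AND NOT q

(NOT t OR NOT r) AND NOT q

(NOT NOT NOT (t AND (NOT t AND t OR t OR NOT r AND (NOT r OR q))) OR NOT r) AND NOT q
= (NOT NOT NOT (t AND (t OR NOT r AND (NOT r OR q))) OR NOT r) AND NOT q   — complement / identity
= (NOT (t AND (t OR NOT r AND (NOT r OR q))) OR NOT r) AND NOT q   — double negation
= (NOT (t AND (t OR NOT r)) OR NOT r) AND NOT q   — absorption
= (NOT t OR NOT r) AND NOT q   — absorption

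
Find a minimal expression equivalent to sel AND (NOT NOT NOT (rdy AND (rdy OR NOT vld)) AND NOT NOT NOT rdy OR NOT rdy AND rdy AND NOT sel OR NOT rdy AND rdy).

sel AND (NOT NOT NOT (rdy AND (rdy OR NOT vld)) AND NOT NOT NOT rdy OR NOT rdy AND rdy AND NOT sel OR NOT rdy AND rdy)
= sel AND (NOT NOT NOT rdy AND NOT NOT NOT rdy OR NOT rdy AND rdy AND NOT sel OR NOT rdy AND rdy)
= sel AND (NOT NOT NOT rdy AND NOT NOT NOT rdy OR NOT rdy AND rdy)
= sel AND (NOT NOT NOT rdy AND NOT rdy OR NOT rdy AND rdy)
= sel AND (NOT rdy AND NOT rdy OR NOT rdy AND rdy)
= sel AND NOT rdy

sel AND NOT rdy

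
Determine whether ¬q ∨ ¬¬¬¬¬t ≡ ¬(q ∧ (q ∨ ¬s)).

E1: ¬q ∨ ¬¬¬¬¬t
    = ¬q ∨ ¬¬¬t   — double negation
    = ¬q ∨ ¬t   — double negation
E2: ¬(q ∧ (q ∨ ¬s))
    = ¬q   — absorption
These differ: at q=1, s=0, t=0, E1 = 1 but E2 = 0.

No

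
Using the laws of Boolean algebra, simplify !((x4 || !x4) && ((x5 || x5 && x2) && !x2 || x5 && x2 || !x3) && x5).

!((x4 || !x4) && ((x5 || x5 && x2) && !x2 || x5 && x2 || !x3) && x5)
= !((x4 || !x4) && (x5 && !x2 || x5 && x2 || !x3) && x5)
= !((x5 && !x2 || x5 && x2 || !x3) && x5)
= !((x5 || !x3) && x5)
= !x5

!x5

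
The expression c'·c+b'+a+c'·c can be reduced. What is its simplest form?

b'+a

c'·c+b'+a+c'·c
= b'+a+c'·c   (complement / identity)
= b'+a   (complement / identity)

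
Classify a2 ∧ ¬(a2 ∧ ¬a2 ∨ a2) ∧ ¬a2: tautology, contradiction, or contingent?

contradiction

a2 ∧ ¬(a2 ∧ ¬a2 ∨ a2) ∧ ¬a2
= a2 ∧ ¬a2 ∧ ¬a2   (complement / identity)
= a2 ∧ ¬a2   (idempotence)
= False   (complement)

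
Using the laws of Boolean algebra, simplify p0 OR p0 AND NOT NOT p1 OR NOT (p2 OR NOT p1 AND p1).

p0 OR NOT p2

p0 OR p0 AND NOT NOT p1 OR NOT (p2 OR NOT p1 AND p1)
= p0 OR p0 AND NOT NOT p1 OR NOT p2   [complement / identity]
= p0 OR p0 AND p1 OR NOT p2   [double negation]
= p0 OR NOT p2   [absorption]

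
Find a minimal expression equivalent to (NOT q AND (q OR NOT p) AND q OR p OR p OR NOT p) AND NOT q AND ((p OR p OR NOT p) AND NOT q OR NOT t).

NOT q

(NOT q AND (q OR NOT p) AND q OR p OR p OR NOT p) AND NOT q AND ((p OR p OR NOT p) AND NOT q OR NOT t)
= (NOT q AND q OR p OR p OR NOT p) AND NOT q AND ((p OR p OR NOT p) AND NOT q OR NOT t)   — absorption
= (p OR p OR NOT p) AND NOT q AND ((p OR p OR NOT p) AND NOT q OR NOT t)   — complement / identity
= (p OR p OR NOT p) AND NOT q   — absorption
= (p OR NOT p) AND NOT q   — idempotence
= NOT q   — complement / identity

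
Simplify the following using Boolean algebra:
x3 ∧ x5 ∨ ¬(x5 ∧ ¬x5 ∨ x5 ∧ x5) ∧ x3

x3 ∧ x5 ∨ ¬(x5 ∧ ¬x5 ∨ x5 ∧ x5) ∧ x3
= x3 ∧ x5 ∨ ¬x5 ∧ x3   — distribution
= x3   — distribution

x3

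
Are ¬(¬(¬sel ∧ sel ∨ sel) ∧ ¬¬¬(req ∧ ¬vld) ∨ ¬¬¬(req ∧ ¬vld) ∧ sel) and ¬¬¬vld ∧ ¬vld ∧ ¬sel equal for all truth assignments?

E1: ¬(¬(¬sel ∧ sel ∨ sel) ∧ ¬¬¬(req ∧ ¬vld) ∨ ¬¬¬(req ∧ ¬vld) ∧ sel)
    = ¬(¬sel ∧ ¬¬¬(req ∧ ¬vld) ∨ ¬¬¬(req ∧ ¬vld) ∧ sel)   [complement / identity]
    = ¬¬¬¬(req ∧ ¬vld)   [distribution]
    = ¬¬(req ∧ ¬vld)   [double negation]
    = req ∧ ¬vld   [double negation]
E2: ¬¬¬vld ∧ ¬vld ∧ ¬sel
    = ¬vld ∧ ¬vld ∧ ¬sel   [double negation]
    = ¬vld ∧ ¬sel   [idempotence]
These differ: at req=0, sel=0, vld=0, E1 = 0 but E2 = 1.

No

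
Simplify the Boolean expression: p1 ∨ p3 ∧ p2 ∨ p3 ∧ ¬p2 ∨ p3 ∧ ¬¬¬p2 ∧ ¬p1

p1 ∨ p3 ∧ p2 ∨ p3 ∧ ¬p2 ∨ p3 ∧ ¬¬¬p2 ∧ ¬p1
= p1 ∨ p3 ∧ p2 ∨ p3 ∧ ¬p2 ∨ p3 ∧ ¬p2 ∧ ¬p1   (double negation)
= p1 ∨ p3 ∧ p2 ∨ p3 ∧ ¬p2   (absorption)
= p1 ∨ p3   (distribution)

p1 ∨ p3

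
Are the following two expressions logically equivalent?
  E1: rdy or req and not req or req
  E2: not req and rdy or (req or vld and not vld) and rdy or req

E1: rdy or req and not req or req
    = rdy or req   — complement / identity
E2: not req and rdy or (req or vld and not vld) and rdy or req
    = not req and rdy or req and rdy or req   — complement / identity
    = rdy or req   — distribution
Both reduce to rdy or req, so they are equivalent.

Yes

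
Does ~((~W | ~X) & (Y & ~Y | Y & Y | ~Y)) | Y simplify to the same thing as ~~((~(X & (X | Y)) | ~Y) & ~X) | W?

E1: ~((~W | ~X) & (Y & ~Y | Y & Y | ~Y)) | Y
    = ~((~W | ~X) & (Y | ~Y)) | Y   — distribution
    = ~(~W | ~X) | Y   — complement / identity
    = W & X | Y   — De Morgan
E2: ~~((~(X & (X | Y)) | ~Y) & ~X) | W
    = ~~((~X | ~Y) & ~X) | W   — absorption
    = ~~~X | W   — absorption
    = ~X | W   — double negation
These differ: at W=0, X=0, Y=0, E1 = 0 but E2 = 1.

No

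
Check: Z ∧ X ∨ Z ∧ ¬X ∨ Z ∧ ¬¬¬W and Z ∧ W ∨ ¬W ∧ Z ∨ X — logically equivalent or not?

E1: Z ∧ X ∨ Z ∧ ¬X ∨ Z ∧ ¬¬¬W
    = Z ∨ Z ∧ ¬¬¬W   — distribution
    = Z ∨ Z ∧ ¬W   — double negation
    = Z   — absorption
E2: Z ∧ W ∨ ¬W ∧ Z ∨ X
    = Z ∨ X   — distribution
These differ: at W=1, X=1, Z=0, E1 = 0 but E2 = 1.

No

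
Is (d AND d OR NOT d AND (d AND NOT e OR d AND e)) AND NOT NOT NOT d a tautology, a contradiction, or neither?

contradiction

(d AND d OR NOT d AND (d AND NOT e OR d AND e)) AND NOT NOT NOT d
= (d AND d OR NOT d AND d) AND NOT NOT NOT d
= (d AND d OR NOT d AND d) AND NOT d
= d AND NOT d
= FALSE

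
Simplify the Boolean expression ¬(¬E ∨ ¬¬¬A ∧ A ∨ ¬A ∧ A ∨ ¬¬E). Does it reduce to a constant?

¬(¬E ∨ ¬¬¬A ∧ A ∨ ¬A ∧ A ∨ ¬¬E)
= ¬(¬E ∨ ¬¬¬A ∧ A ∨ ¬¬E)   [complement / identity]
= ¬(¬E ∨ ¬A ∧ A ∨ ¬¬E)   [double negation]
= ¬(¬E ∨ ¬¬E)   [complement / identity]
= E ∧ ¬E   [De Morgan]
= False   [complement]

False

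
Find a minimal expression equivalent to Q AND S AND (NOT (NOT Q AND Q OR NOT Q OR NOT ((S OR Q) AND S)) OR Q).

Q AND S AND (NOT (NOT Q AND Q OR NOT Q OR NOT ((S OR Q) AND S)) OR Q)
= Q AND S AND (NOT (NOT Q OR NOT ((S OR Q) AND S)) OR Q)
= Q AND S AND (Q AND (S OR Q) AND S OR Q)
= Q AND S AND (Q AND S OR Q)
= Q AND S

Q AND S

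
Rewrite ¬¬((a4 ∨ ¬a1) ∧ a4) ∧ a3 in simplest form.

¬¬((a4 ∨ ¬a1) ∧ a4) ∧ a3
= ¬¬a4 ∧ a3   (absorption)
= a4 ∧ a3   (double negation)

a4 ∧ a3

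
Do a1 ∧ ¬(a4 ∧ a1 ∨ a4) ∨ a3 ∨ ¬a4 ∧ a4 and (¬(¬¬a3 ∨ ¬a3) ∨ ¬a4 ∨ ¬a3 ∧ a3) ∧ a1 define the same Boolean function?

No

E1: a1 ∧ ¬(a4 ∧ a1 ∨ a4) ∨ a3 ∨ ¬a4 ∧ a4
    = a1 ∧ ¬a4 ∨ a3 ∨ ¬a4 ∧ a4   — absorption
    = a1 ∧ ¬a4 ∨ a3   — complement / identity
E2: (¬(¬¬a3 ∨ ¬a3) ∨ ¬a4 ∨ ¬a3 ∧ a3) ∧ a1
    = (¬a3 ∧ a3 ∨ ¬a4 ∨ ¬a3 ∧ a3) ∧ a1   — De Morgan
    = (¬a4 ∨ ¬a3 ∧ a3) ∧ a1   — complement / identity
    = ¬a4 ∧ a1   — complement / identity
These differ: at a1=0, a3=1, a4=0, E1 = 1 but E2 = 0.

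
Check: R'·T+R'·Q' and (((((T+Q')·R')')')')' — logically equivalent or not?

E1: R'·T+R'·Q'
    = (T+Q')·R'   (distribution)
E2: (((((T+Q')·R')')')')'
    = (((T+Q')·R')')'   (double negation)
    = (T+Q')·R'   (double negation)
Both reduce to (T+Q')·R', so they are equivalent.

Yes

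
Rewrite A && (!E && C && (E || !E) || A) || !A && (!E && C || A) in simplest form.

A && (!E && C && (E || !E) || A) || !A && (!E && C || A)
= A && (!E && C || A) || !A && (!E && C || A)   (complement / identity)
= !E && C || A   (distribution)

!E && C || A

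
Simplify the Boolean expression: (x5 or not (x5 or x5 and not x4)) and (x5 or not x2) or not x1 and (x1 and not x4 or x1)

(x5 or not (x5 or x5 and not x4)) and (x5 or not x2) or not x1 and (x1 and not x4 or x1)
= (x5 or not (x5 or x5 and not x4)) and (x5 or not x2) or not x1 and x1   [absorption]
= (x5 or not (x5 or x5 and not x4)) and (x5 or not x2)   [complement / identity]
= (x5 or not x5) and (x5 or not x2)   [absorption]
= x5 or not x2   [complement / identity]

x5 or not x2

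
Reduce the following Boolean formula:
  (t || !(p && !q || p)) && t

(t || !(p && !q || p)) && t
= (t || !p) && t
= t

t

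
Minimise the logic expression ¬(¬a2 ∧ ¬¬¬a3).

¬(¬a2 ∧ ¬¬¬a3)
= ¬(¬a2 ∧ ¬a3)   — double negation
= a2 ∨ a3   — De Morgan

a2 ∨ a3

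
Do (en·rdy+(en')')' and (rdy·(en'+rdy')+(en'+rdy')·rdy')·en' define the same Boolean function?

Yes

E1: (en·rdy+(en')')'
    = (en·rdy+en)'
    = en'
E2: (rdy·(en'+rdy')+(en'+rdy')·rdy')·en'
    = (en'+rdy')·en'
    = en'
Both reduce to en', so they are equivalent.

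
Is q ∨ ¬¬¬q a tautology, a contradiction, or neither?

q ∨ ¬¬¬q
= q ∨ ¬q   — double negation
= True   — complement

tautology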